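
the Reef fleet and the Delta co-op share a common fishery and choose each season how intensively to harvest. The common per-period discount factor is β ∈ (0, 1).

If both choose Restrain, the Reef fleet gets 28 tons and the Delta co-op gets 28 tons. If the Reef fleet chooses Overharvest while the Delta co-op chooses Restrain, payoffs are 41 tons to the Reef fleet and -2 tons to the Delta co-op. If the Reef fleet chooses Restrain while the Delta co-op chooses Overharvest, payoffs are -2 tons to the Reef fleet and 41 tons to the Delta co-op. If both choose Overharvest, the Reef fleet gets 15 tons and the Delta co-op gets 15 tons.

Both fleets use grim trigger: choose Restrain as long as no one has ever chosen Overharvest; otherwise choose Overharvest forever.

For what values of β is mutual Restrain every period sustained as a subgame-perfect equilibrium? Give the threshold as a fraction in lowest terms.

1/2

Under grim trigger the critical discount factor is (T−C)/(T−P) with T = 41, C = 28, P = 15.
β* = (41−28)/(41−15) = 13/26 = 1/2.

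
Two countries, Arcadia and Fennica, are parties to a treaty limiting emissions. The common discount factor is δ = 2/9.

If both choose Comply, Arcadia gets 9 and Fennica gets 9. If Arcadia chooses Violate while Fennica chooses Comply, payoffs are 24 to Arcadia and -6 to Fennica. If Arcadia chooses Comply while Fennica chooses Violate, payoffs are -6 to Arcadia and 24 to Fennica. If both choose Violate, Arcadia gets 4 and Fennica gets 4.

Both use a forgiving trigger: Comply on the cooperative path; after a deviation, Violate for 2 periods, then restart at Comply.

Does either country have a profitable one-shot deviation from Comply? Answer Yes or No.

Yes

A one-shot deviation gives 24 now, then 4 for 2 periods, then back to 9.
Gain from deviating: (24−9) today; loss: (9−4) in each of the next 2 periods.
No-deviation condition: (9−4)(δ+…+δ^2) ≥ 24−9, i.e. δ+…+δ^2 ≥ 3.
At δ = 2/9: δ+…+δ^2 = 0.2716 < 3.0000.
So cooperation is not sustainable.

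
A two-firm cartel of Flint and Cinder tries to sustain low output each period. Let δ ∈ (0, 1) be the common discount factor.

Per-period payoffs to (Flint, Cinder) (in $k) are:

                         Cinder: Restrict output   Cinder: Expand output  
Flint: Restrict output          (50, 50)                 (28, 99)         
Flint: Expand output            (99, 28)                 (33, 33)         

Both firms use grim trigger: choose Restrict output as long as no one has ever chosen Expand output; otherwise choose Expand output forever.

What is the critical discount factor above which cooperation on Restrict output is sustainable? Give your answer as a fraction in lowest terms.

One-period gain from deviating is 99 − 50 = 49. The loss is 50 − 33 = 17 in every subsequent period, with present value 17·δ/(1−δ).
Deviation is unprofitable when 17·δ/(1−δ) ≥ 49, i.e. δ/(1−δ) ≥ 49/17.
Equivalently δ ≥ 49/(49+17) = 49/66.

49/66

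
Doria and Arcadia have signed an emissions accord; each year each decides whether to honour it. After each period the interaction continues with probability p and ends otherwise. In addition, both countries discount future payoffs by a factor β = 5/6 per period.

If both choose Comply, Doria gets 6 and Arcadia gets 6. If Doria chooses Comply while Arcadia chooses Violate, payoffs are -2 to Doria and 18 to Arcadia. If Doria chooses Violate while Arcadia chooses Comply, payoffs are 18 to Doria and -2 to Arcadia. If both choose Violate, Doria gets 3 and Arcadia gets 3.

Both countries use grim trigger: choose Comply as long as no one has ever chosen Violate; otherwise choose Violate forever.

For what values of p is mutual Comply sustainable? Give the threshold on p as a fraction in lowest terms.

With continuation probability p and discount β, the effective per-period discount factor is βp.
Grim-trigger IC: βp ≥ (18−6)/(18−3) = 4/5.
So p ≥ (4/5)/(5/6) = 24/25.

24/25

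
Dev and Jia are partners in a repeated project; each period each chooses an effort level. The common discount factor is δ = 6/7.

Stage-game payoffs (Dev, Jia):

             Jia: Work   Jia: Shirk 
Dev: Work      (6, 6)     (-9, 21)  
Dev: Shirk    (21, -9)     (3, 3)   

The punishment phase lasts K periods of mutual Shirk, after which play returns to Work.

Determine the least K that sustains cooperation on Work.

IC: δ(1−δ^K)/(1−δ) ≥ (21−6)/(6−3) = 5.
With δ = 6/7: need 1 − δ^K ≥ 5·(1−6/7)/(6/7), i.e. δ^K ≤ 0.1667.
Since (6/7)^11 = 0.1835 and (6/7)^12 = 0.1573, the smallest such K is 12.

12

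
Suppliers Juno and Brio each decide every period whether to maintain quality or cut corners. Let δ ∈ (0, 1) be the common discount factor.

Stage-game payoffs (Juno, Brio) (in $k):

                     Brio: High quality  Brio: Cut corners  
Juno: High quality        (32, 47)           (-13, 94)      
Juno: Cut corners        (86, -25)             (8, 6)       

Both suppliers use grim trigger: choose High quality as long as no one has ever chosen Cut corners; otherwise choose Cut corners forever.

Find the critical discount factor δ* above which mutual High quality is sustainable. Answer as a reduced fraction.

Juno: cooperation gives 32 each period; deviation gives 86 once then 8 forever.
  32/(1−δ) ≥ 86 + 8δ/(1−δ) ⇒ δ ≥ 54/78 = 9/13.
Brio: cooperation gives 47 each period; deviation gives 94 once then 6 forever.
  δ ≥ 47/88.
Both must hold, so the binding constraint is Juno's: δ ≥ 9/13.

9/13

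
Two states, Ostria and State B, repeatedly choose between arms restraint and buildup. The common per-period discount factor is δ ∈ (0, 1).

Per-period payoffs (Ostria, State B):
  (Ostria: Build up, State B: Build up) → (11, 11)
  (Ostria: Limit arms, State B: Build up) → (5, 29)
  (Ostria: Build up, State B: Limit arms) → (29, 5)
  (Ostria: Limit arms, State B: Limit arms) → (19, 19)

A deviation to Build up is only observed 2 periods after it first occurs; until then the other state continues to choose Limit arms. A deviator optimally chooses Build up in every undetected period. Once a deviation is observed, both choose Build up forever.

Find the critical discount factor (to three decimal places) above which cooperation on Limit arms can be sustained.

Deviating for the 2 undetected periods gains 29−19 = 10 per period over cooperation, then loses 19−11 = 8 per period forever once punishment starts.
Gain: 10(1 + δ + … + δ^1); loss: 8·δ^2/(1−δ).
No profitable deviation ⇔ 10(1−δ^2) ≤ 8·δ^2, i.e. δ^2 ≥ 10/(10+8) = 5/9.
Hence δ ≥ (5/9)^(1/2) ≈ 0.745.

0.745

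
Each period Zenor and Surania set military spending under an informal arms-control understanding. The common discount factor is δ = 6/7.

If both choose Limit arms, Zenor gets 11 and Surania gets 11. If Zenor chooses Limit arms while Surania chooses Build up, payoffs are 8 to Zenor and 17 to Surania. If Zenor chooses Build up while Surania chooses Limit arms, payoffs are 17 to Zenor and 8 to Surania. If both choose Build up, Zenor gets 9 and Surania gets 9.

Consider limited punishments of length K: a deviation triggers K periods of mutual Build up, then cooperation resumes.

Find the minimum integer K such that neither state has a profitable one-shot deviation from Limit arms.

5

IC: δ(1−δ^K)/(1−δ) ≥ (17−11)/(11−9) = 3.
With δ = 6/7: need 1 − δ^K ≥ 3·(1−6/7)/(6/7), i.e. δ^K ≤ 0.5000.
Since (6/7)^4 = 0.5398 and (6/7)^5 = 0.4627, the smallest such K is 5.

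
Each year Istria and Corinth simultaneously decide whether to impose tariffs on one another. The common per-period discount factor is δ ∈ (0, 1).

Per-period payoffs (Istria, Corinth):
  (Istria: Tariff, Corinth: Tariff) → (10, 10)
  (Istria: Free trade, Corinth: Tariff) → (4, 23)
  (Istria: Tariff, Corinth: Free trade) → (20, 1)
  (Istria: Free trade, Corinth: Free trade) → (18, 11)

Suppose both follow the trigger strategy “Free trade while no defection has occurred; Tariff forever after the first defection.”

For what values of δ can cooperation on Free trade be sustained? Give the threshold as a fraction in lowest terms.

12/13

Istria's threshold: (20−18)/(20−10) = 1/5.
Corinth's threshold: (23−11)/(23−10) = 12/13.
1/5 < 12/13, so Corinth binds and δ* = 12/13.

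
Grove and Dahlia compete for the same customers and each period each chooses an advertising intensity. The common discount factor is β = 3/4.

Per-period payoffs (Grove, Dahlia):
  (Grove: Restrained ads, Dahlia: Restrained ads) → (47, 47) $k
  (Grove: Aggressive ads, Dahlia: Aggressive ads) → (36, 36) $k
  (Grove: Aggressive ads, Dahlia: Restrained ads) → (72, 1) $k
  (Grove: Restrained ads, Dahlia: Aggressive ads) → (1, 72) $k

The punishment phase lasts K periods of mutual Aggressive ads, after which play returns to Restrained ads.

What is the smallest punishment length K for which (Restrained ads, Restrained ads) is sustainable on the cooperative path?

No profitable deviation requires (47−36)(β+…+β^K) ≥ 72−47, i.e. β+…+β^K ≥ 25/11 ≈ 2.2727.
With β = 3/4, the partial sums are K=1: 0.7500, K=2: 1.3125, K=3: 1.7344, K=4: 2.0508, K=5: 2.2881.
K = 5 is the first length at which the sum reaches 2.2727.

5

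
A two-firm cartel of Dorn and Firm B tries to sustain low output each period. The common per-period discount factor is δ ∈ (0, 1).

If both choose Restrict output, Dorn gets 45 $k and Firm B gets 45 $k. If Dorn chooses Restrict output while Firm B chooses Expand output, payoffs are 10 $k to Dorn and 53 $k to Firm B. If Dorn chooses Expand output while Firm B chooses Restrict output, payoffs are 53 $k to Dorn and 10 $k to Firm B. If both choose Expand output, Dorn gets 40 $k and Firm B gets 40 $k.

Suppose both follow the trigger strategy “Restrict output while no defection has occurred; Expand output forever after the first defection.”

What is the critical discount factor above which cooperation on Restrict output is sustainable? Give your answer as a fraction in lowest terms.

8/13

One-period gain from deviating is 53 − 45 = 8. The loss is 45 − 40 = 5 in every subsequent period, with present value 5·δ/(1−δ).
Deviation is unprofitable when 5·δ/(1−δ) ≥ 8, i.e. δ/(1−δ) ≥ 8/5.
Equivalently δ ≥ 8/(8+5) = 8/13.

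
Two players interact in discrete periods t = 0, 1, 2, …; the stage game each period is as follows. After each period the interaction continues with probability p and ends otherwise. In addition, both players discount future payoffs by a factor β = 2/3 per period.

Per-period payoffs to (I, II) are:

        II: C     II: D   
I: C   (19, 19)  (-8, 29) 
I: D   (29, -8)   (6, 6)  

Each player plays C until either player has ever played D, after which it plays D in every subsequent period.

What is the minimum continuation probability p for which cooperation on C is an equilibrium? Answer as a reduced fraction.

15/23

With continuation probability p and discount β, the effective per-period discount factor is βp.
Grim-trigger IC: βp ≥ (29−19)/(29−6) = 10/23.
So p ≥ (10/23)/(2/3) = 15/23.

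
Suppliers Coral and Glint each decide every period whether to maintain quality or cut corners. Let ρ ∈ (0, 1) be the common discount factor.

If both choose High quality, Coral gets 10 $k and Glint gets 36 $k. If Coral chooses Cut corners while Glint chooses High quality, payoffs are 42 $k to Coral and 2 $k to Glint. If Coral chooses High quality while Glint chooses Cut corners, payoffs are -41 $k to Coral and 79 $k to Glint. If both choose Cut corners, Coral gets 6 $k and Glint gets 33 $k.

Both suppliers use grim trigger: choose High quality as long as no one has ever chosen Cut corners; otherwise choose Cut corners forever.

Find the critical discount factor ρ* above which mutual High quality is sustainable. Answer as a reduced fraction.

43/46

For Coral: deviation gain 42−10 = 32, per-period punishment loss 10−6 = 4. IC gives ρ ≥ 32/36 = 8/9.
For Glint: gain 43, loss 3 per period, so ρ ≥ 43/46.
The tighter constraint is Glint's, so cooperation needs ρ ≥ 43/46.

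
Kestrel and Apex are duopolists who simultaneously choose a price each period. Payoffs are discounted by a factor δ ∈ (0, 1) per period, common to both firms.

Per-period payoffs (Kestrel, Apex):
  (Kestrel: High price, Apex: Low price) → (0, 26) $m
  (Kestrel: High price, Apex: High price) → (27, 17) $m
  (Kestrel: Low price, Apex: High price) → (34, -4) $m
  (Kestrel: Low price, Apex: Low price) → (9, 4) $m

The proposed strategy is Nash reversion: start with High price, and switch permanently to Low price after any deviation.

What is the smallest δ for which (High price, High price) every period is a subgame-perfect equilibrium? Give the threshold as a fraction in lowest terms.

9/22

For Kestrel: deviation gain 34−27 = 7, per-period punishment loss 27−9 = 18. IC gives δ ≥ 7/25.
For Apex: gain 9, loss 13 per period, so δ ≥ 9/22.
The tighter constraint is Apex's, so cooperation needs δ ≥ 9/22.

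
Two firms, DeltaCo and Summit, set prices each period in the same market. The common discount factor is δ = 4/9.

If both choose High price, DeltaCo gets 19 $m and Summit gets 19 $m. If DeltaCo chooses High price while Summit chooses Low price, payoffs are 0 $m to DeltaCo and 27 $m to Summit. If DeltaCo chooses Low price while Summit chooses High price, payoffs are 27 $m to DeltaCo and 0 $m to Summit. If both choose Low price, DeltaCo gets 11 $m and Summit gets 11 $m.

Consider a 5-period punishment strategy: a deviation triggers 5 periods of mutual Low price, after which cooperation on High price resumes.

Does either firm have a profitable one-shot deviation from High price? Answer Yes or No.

Yes

A one-shot deviation gives 27 now, then 11 for 5 periods, then back to 19.
Gain from deviating: (27−19) today; loss: (19−11) in each of the next 5 periods.
No-deviation condition: (19−11)(δ+…+δ^5) ≥ 27−19, i.e. δ+…+δ^5 ≥ 1.
At δ = 4/9: δ+…+δ^5 = 0.7861 < 1.0000.
So cooperation is not sustainable.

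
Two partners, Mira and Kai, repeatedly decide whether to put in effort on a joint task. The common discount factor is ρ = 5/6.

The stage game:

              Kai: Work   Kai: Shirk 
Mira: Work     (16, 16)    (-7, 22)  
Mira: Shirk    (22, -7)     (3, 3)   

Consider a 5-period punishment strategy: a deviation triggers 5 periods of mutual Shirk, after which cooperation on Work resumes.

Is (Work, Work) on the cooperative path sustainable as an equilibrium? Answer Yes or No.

Yes

Comparing payoff streams over the 6 periods until play realigns: cooperate → 16(1+ρ+…+ρ^5); deviate → 22 + 3(ρ+…+ρ^5).
Cooperation is sustained iff (16−3)(ρ+…+ρ^5) ≥ 22−16.
ρ+…+ρ^5 = 5/6·(1−(5/6)^5)/(1−5/6) = 2.9906, and (22−16)/(16−3) = 0.4615.
2.9906 ≥ 0.4615, so cooperation is sustainable.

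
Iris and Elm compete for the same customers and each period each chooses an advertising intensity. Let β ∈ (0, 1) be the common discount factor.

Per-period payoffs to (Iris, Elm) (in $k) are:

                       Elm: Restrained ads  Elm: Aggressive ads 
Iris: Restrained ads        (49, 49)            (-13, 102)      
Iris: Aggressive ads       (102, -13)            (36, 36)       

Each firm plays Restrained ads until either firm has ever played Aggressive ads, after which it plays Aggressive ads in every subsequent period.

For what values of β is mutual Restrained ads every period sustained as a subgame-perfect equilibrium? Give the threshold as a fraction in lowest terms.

49/(1−β) ≥ 102 + 36β/(1−β)
49 ≥ 102 − 66β
β ≥ 53/66.

53/66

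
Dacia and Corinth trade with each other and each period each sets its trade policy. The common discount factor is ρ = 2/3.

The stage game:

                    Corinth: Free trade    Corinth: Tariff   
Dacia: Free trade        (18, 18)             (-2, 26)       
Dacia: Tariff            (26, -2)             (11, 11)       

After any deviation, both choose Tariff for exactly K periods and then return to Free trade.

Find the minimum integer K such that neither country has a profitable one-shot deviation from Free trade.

3

Need Σ_{k=1}^{K} ρ^k ≥ (26−18)/(18−11) = 1.1429 at ρ = 2/3.
At K = 2 the sum is 1.1111 < 1.1429; at K = 3 it is 1.4074 ≥ 1.1429.
So the minimum punishment length is K = 3.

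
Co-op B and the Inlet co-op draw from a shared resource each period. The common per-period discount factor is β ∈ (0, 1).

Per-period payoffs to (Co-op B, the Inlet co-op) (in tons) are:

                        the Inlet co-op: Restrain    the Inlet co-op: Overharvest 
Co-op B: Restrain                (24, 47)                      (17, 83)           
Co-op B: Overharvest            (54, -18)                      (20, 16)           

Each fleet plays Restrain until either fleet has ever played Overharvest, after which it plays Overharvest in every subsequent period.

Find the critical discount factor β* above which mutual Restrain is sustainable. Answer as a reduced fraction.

15/17

Co-op B's threshold: (54−24)/(54−20) = 15/17.
the Inlet co-op's threshold: (83−47)/(83−16) = 36/67.
15/17 > 36/67, so Co-op B binds and β* = 15/17.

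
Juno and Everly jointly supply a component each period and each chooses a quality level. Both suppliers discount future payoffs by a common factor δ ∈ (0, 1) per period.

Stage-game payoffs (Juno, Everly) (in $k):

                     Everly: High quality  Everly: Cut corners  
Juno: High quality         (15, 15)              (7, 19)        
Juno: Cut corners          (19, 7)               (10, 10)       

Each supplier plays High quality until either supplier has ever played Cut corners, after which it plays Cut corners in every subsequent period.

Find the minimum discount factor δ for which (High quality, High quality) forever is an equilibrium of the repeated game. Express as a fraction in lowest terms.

One-period gain from deviating is 19 − 15 = 4. The loss is 15 − 10 = 5 in every subsequent period, with present value 5·δ/(1−δ).
Deviation is unprofitable when 5·δ/(1−δ) ≥ 4, i.e. δ/(1−δ) ≥ 4/5.
Equivalently δ ≥ 4/(4+5) = 4/9.

4/9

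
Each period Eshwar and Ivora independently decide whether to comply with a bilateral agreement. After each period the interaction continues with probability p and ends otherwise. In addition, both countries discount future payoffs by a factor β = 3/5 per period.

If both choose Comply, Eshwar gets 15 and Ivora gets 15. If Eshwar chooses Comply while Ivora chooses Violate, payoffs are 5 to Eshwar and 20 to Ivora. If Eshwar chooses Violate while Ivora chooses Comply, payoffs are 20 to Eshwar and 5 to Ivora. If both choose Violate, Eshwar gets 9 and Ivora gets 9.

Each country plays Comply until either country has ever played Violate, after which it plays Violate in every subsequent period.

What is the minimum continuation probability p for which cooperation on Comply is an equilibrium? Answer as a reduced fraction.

With continuation probability p and discount β, the effective per-period discount factor is βp.
Grim-trigger IC: βp ≥ (20−15)/(20−9) = 5/11.
So p ≥ (5/11)/(3/5) = 25/33.

25/33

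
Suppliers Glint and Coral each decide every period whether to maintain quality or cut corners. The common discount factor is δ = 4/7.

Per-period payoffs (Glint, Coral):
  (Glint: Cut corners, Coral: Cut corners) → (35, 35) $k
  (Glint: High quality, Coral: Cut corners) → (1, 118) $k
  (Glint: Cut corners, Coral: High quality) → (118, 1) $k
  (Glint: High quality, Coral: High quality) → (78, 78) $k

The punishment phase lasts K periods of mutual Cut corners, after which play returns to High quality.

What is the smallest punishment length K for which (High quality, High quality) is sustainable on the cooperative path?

3

IC: δ(1−δ^K)/(1−δ) ≥ (118−78)/(78−35) = 40/43.
With δ = 4/7: need 1 − δ^K ≥ 40/43·(1−4/7)/(4/7), i.e. δ^K ≤ 0.3023.
Since (4/7)^2 = 0.3265 and (4/7)^3 = 0.1866, the smallest such K is 3.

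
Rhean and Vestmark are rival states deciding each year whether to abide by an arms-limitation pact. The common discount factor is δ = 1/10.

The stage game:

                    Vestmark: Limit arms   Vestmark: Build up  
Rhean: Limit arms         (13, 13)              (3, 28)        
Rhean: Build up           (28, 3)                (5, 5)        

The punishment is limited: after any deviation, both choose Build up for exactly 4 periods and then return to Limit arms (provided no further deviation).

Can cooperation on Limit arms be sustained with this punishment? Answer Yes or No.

A one-shot deviation gives 28 now, then 5 for 4 periods, then back to 13.
Gain from deviating: (28−13) today; loss: (13−5) in each of the next 4 periods.
No-deviation condition: (13−5)(δ+…+δ^4) ≥ 28−13, i.e. δ+…+δ^4 ≥ 15/8.
At δ = 1/10: δ+…+δ^4 = 0.1111 < 1.8750.
So cooperation is not sustainable.

No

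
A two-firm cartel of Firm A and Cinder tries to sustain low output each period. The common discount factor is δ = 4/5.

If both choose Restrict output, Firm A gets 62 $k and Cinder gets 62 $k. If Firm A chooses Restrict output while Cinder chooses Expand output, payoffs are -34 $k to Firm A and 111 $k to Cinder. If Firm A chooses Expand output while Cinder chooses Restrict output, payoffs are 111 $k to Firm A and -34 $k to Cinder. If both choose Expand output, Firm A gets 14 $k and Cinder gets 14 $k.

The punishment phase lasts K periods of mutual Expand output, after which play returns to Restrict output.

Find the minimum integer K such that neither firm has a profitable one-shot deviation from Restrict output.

IC: δ(1−δ^K)/(1−δ) ≥ (111−62)/(62−14) = 49/48.
With δ = 4/5: need 1 − δ^K ≥ 49/48·(1−4/5)/(4/5), i.e. δ^K ≤ 0.7448.
Since (4/5)^1 = 0.8000 and (4/5)^2 = 0.6400, the smallest such K is 2.

2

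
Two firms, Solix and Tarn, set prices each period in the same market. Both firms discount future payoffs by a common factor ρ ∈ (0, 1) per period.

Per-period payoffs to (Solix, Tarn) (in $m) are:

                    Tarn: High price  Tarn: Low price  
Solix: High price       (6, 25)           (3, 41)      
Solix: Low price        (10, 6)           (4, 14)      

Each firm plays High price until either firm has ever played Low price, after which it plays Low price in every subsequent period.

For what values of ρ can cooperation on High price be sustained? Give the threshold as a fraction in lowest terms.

2/3

For Solix: deviation gain 10−6 = 4, per-period punishment loss 6−4 = 2. IC gives ρ ≥ 4/6 = 2/3.
For Tarn: gain 16, loss 11 per period, so ρ ≥ 16/27.
The tighter constraint is Solix's, so cooperation needs ρ ≥ 2/3.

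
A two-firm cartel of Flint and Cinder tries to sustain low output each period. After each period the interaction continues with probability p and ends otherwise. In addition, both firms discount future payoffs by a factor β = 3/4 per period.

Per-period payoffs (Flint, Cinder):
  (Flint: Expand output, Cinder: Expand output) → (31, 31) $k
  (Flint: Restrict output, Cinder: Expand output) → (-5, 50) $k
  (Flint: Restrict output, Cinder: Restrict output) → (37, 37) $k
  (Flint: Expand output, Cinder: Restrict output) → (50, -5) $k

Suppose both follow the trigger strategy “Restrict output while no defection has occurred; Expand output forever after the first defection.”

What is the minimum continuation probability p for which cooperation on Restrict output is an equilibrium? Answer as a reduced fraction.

Expected continuation weight on next period's payoff is β·p = 3/4·p, which plays the role of the discount factor.
Cooperation requires 3/4·p ≥ (50−37)/(50−31) = 13/19, hence p ≥ 52/57.

52/57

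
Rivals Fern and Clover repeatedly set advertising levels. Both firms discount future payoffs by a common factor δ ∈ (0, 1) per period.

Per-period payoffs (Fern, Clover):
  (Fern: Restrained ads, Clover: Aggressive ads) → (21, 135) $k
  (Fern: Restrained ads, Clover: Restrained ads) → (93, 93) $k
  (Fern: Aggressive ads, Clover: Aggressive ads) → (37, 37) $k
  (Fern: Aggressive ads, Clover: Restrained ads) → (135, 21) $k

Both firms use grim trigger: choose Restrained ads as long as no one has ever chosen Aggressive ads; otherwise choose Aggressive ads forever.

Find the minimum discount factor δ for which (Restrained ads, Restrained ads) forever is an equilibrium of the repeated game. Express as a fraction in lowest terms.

3/7

Under grim trigger the critical discount factor is (T−C)/(T−P) with T = 135, C = 93, P = 37.
δ* = (135−93)/(135−37) = 42/98 = 3/7.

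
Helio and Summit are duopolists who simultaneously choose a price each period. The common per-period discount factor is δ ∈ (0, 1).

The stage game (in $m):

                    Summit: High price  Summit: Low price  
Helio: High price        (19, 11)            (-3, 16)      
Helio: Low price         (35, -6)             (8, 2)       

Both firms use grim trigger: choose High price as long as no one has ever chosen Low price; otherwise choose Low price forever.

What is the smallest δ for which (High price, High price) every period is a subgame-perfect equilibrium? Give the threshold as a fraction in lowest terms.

For Helio: deviation gain 35−19 = 16, per-period punishment loss 19−8 = 11. IC gives δ ≥ 16/27.
For Summit: gain 5, loss 9 per period, so δ ≥ 5/14.
The tighter constraint is Helio's, so cooperation needs δ ≥ 16/27.

16/27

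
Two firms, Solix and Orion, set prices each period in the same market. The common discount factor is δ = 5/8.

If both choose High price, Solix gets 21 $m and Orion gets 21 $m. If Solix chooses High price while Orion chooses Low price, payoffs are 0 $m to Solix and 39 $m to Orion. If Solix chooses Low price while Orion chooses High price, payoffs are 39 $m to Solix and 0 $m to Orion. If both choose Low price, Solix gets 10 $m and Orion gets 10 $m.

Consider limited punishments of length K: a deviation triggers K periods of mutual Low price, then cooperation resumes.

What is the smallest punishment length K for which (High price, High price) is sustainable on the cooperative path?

9

IC: δ(1−δ^K)/(1−δ) ≥ (39−21)/(21−10) = 18/11.
With δ = 5/8: need 1 − δ^K ≥ 18/11·(1−5/8)/(5/8), i.e. δ^K ≤ 0.0182.
Since (5/8)^8 = 0.0233 and (5/8)^9 = 0.0146, the smallest such K is 9.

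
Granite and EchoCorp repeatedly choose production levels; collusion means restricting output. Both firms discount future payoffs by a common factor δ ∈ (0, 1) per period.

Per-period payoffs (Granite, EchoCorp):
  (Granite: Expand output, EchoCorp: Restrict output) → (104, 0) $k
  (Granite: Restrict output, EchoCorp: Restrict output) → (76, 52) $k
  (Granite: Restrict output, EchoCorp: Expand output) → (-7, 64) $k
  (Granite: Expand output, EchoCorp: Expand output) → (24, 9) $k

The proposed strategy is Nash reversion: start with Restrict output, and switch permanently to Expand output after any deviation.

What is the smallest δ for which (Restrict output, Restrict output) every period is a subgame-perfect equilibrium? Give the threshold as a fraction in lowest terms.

Granite's threshold: (104−76)/(104−24) = 7/20.
EchoCorp's threshold: (64−52)/(64−9) = 12/55.
7/20 > 12/55, so Granite binds and δ* = 7/20.

7/20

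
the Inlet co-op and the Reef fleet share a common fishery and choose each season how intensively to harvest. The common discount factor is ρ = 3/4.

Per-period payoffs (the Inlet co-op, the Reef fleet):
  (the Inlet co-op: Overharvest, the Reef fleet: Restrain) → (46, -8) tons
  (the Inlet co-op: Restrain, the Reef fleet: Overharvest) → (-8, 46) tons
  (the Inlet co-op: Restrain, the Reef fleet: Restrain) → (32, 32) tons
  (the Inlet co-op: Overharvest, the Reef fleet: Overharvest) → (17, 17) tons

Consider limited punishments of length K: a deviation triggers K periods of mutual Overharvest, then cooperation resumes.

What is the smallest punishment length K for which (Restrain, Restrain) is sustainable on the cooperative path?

No profitable deviation requires (32−17)(ρ+…+ρ^K) ≥ 46−32, i.e. ρ+…+ρ^K ≥ 14/15 ≈ 0.9333.
With ρ = 3/4, the partial sums are K=1: 0.7500, K=2: 1.3125.
K = 2 is the first length at which the sum reaches 0.9333.

2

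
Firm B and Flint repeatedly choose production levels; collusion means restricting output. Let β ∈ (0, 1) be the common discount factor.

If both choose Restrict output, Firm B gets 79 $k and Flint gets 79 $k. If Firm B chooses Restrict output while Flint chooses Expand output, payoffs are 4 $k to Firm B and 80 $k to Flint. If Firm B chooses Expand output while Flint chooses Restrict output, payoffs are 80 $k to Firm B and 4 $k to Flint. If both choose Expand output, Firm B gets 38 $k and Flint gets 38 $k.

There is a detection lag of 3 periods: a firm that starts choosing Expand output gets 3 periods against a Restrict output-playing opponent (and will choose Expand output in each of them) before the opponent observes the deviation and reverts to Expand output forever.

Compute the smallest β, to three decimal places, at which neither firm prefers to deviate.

The best deviation is to choose Expand output for all 3 undetected periods, earning 80 each, then 38 forever once detected.
Deviation value: 80(1−β^3)/(1−β) + 38β^3/(1−β); cooperation value: 79/(1−β).
IC: 79 ≥ 80(1−β^3) + 38β^3 = 80 − 42β^3.
So β^3 ≥ 1/42, giving β ≥ (1/42)^(1/3) ≈ 0.288.

0.288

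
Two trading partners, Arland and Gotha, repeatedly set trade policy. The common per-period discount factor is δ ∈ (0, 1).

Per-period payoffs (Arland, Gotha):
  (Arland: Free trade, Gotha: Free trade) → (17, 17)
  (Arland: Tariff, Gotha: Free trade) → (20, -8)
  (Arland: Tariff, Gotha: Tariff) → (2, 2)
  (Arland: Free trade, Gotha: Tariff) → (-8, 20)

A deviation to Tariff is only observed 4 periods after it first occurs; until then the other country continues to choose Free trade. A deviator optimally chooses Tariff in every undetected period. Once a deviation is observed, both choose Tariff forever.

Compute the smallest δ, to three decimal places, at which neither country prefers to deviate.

A deviator earns 20 for 4 periods, then 2 forever; cooperating earns 17 forever. Multiplying the IC by (1−δ):
17 ≥ 20(1−δ^4) + 2δ^4, so 18·δ^4 ≥ 3 and δ^4 ≥ 1/6.
δ ≥ (1/6)^(1/4) ≈ 0.639.

0.639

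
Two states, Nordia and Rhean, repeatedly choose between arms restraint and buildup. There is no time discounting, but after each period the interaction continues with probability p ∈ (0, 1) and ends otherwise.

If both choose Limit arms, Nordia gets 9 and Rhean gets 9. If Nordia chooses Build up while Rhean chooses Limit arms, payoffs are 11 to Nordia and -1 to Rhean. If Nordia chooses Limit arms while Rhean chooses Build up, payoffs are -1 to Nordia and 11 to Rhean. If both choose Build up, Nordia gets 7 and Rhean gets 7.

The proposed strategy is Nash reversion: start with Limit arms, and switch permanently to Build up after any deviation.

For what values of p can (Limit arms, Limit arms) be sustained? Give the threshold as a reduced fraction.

1/2

With no time discounting, the continuation probability p plays the role of the discount factor.
Grim-trigger IC: 9/(1−p) ≥ 11 + 7p/(1−p) ⇒ p ≥ (11−9)/(11−7) = 1/2.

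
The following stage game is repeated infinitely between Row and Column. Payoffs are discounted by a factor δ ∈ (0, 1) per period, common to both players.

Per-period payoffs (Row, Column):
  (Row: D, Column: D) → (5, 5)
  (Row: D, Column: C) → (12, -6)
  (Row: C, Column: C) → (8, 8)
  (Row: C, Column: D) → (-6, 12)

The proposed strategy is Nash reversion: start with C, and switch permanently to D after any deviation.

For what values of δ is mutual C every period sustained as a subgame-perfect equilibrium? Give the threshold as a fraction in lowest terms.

4/7

8/(1−δ) ≥ 12 + 5δ/(1−δ)
8 ≥ 12 − 7δ
δ ≥ 4/7.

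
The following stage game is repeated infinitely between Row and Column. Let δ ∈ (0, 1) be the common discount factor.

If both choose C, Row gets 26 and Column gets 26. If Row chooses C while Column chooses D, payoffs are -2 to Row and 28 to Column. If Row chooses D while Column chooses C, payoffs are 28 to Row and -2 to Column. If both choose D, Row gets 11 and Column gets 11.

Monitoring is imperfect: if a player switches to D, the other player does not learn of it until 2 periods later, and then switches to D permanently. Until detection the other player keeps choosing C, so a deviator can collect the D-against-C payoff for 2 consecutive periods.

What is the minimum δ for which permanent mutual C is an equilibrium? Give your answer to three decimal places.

0.343

A deviator earns 28 for 2 periods, then 11 forever; cooperating earns 26 forever. Multiplying the IC by (1−δ):
26 ≥ 28(1−δ^2) + 11δ^2, so 17·δ^2 ≥ 2 and δ^2 ≥ 2/17.
δ ≥ (2/17)^(1/2) ≈ 0.343.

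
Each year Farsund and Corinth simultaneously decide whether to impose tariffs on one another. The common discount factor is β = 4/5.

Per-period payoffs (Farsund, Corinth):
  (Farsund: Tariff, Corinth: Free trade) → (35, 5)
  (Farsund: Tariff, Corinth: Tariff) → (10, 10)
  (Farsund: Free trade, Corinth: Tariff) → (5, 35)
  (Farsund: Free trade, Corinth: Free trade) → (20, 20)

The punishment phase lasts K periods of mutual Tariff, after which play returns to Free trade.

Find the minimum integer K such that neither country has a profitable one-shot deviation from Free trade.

Need Σ_{k=1}^{K} β^k ≥ (35−20)/(20−10) = 1.5000 at β = 4/5.
At K = 2 the sum is 1.4400 < 1.5000; at K = 3 it is 1.9520 ≥ 1.5000.
So the minimum punishment length is K = 3.

3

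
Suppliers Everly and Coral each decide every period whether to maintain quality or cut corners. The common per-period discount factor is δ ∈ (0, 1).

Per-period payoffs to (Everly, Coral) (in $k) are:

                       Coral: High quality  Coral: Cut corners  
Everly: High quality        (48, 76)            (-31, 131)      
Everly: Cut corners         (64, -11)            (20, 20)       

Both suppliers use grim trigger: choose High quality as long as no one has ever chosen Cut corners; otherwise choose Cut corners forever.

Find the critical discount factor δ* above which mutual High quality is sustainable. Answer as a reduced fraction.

55/111

Everly: cooperation gives 48 each period; deviation gives 64 once then 20 forever.
  48/(1−δ) ≥ 64 + 20δ/(1−δ) ⇒ δ ≥ 16/44 = 4/11.
Coral: cooperation gives 76 each period; deviation gives 131 once then 20 forever.
  δ ≥ 55/111.
Both must hold, so the binding constraint is Coral's: δ ≥ 55/111.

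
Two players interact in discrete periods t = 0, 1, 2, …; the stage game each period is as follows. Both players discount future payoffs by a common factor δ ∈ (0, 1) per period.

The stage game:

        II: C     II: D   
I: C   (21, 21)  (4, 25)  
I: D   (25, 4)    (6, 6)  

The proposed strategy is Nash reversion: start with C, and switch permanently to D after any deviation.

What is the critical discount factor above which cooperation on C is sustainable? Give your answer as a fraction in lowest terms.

Under grim trigger the critical discount factor is (T−C)/(T−P) with T = 25, C = 21, P = 6.
δ* = (25−21)/(25−6) = 4/19.

4/19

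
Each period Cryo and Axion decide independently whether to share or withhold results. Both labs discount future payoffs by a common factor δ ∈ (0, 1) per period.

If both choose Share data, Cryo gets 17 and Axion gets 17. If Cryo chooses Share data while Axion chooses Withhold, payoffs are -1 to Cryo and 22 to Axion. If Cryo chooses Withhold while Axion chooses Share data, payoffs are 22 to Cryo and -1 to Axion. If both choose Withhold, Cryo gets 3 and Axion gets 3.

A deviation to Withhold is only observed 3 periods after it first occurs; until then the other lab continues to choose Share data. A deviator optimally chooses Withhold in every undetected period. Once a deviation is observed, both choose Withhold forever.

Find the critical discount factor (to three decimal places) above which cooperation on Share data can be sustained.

A deviator earns 22 for 3 periods, then 3 forever; cooperating earns 17 forever. Multiplying the IC by (1−δ):
17 ≥ 22(1−δ^3) + 3δ^3, so 19·δ^3 ≥ 5 and δ^3 ≥ 5/19.
δ ≥ (5/19)^(1/3) ≈ 0.641.

0.641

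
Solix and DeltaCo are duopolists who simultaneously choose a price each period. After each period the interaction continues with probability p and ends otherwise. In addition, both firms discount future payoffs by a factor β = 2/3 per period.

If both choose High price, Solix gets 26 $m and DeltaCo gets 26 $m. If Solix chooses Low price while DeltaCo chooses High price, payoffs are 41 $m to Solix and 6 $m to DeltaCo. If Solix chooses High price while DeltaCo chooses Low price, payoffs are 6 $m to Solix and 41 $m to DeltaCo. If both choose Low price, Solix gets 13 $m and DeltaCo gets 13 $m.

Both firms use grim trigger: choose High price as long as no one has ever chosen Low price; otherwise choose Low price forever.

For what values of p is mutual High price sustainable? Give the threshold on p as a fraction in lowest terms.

45/56

With continuation probability p and discount β, the effective per-period discount factor is βp.
Grim-trigger IC: βp ≥ (41−26)/(41−13) = 15/28.
So p ≥ (15/28)/(2/3) = 45/56.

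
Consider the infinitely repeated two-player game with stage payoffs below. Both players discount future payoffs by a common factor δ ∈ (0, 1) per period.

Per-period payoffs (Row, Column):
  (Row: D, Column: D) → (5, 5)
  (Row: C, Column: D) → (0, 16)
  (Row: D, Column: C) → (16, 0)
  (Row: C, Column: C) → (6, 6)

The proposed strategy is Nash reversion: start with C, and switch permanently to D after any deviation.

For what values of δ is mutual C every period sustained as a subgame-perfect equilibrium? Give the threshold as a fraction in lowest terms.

10/11

6/(1−δ) ≥ 16 + 5δ/(1−δ)
6 ≥ 16 − 11δ
δ ≥ 10/11.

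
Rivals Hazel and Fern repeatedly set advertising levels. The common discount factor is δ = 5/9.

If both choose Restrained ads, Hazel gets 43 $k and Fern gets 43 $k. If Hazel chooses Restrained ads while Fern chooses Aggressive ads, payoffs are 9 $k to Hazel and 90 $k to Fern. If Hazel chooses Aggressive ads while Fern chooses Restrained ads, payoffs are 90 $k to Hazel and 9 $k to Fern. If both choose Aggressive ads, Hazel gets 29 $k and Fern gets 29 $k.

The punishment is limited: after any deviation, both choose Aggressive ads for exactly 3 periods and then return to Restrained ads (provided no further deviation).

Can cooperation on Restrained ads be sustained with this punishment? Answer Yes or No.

No

Comparing payoff streams over the 4 periods until play realigns: cooperate → 43(1+δ+…+δ^3); deviate → 90 + 29(δ+…+δ^3).
Cooperation is sustained iff (43−29)(δ+…+δ^3) ≥ 90−43.
δ+…+δ^3 = 5/9·(1−(5/9)^3)/(1−5/9) = 1.0357, and (90−43)/(43−29) = 3.3571.
1.0357 < 3.3571, so cooperation is not sustainable.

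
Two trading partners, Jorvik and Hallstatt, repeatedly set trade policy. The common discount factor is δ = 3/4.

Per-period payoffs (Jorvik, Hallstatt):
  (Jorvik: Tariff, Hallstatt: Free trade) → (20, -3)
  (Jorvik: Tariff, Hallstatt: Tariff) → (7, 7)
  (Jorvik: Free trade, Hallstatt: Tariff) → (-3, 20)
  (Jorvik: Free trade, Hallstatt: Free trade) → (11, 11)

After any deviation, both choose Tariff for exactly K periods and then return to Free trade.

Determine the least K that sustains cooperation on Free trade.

5

No profitable deviation requires (11−7)(δ+…+δ^K) ≥ 20−11, i.e. δ+…+δ^K ≥ 9/4 ≈ 2.2500.
With δ = 3/4, the partial sums are K=1: 0.7500, K=2: 1.3125, K=3: 1.7344, K=4: 2.0508, K=5: 2.2881.
K = 5 is the first length at which the sum reaches 2.2500.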